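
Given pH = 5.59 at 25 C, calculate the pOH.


pOH = 14 - pH
pOH = 14 - 5.59
pOH = 8.41

8.41


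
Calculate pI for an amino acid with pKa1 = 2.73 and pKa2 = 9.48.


pI = (pKa1 + pKa2) / 2
pI = (2.73 + 9.48) / 2
pI = 6.105

6.105


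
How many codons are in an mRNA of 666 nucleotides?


codons = nucleotides / 3
codons = 666 / 3 = 222

222


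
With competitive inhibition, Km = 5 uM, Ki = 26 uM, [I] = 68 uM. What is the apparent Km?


Km_app = Km * (1 + [I]/Ki)
Km_app = 5 * (1 + 68/26)
Km_app = 18.0769 uM

18.0769 uM


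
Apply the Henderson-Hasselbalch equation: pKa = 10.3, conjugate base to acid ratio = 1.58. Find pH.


pH = pKa + log10([A-]/[HA])
pH = 10.3 + log10(1.58)
pH = 10.4987

10.4987


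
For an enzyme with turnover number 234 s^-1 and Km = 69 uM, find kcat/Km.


Catalytic efficiency = kcat / Km
= 234 / 69
= 3.3913 uM^-1*s^-1

3.3913 uM^-1*s^-1


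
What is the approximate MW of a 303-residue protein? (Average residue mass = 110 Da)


MW = n_residues * 110 Da
MW = 303 * 110
MW = 33330 Da

33330 Da


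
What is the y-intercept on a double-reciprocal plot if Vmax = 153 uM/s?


y-intercept = 1/Vmax
= 1/153
= 0.0065 s/uM

0.0065 s/uM


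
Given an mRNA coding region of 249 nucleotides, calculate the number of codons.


codons = nucleotides / 3
codons = 249 / 3 = 83

83


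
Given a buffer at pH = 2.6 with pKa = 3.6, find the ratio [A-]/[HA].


[A-]/[HA] = 10^(pH - pKa)
= 10^(2.6 - 3.6)
= 0.1

0.1


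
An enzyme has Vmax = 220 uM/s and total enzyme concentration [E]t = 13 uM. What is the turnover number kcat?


kcat = Vmax / [E]t
kcat = 220 / 13
kcat = 16.9231 s^-1

16.9231 s^-1


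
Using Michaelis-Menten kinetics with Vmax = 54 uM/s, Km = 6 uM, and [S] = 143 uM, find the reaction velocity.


v = Vmax * [S] / (Km + [S])
v = 54 * 143 / (6 + 143)
v = 51.8255 uM/s

51.8255 uM/s


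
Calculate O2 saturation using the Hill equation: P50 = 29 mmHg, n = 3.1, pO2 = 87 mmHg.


Y = pO2^n / (P50^n + pO2^n)
Y = 87^3.1 / (29^3.1 + 87^3.1)
Y = 96.79%

96.79%


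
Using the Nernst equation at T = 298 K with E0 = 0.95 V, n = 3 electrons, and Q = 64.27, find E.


E = E0 - (RT/nF) * ln(Q)
E = 0.95 - (8.314 * 298 / (3 * 96485)) * ln(64.27)
E = 0.9144 V

0.9144 V


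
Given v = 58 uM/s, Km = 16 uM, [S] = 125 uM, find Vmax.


Vmax = v * (Km + [S]) / [S]
Vmax = 58 * (16 + 125) / 125
Vmax = 65.424 uM/s

65.424 uM/s


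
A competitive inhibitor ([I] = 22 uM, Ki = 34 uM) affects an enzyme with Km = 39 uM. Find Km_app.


Km_app = Km * (1 + [I]/Ki)
Km_app = 39 * (1 + 22/34)
Km_app = 64.2353 uM

64.2353 uM


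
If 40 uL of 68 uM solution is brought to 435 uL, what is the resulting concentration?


C2 = C1 * V1 / V2
C2 = 68 * 40 / 435
C2 = 6.2529 uM

6.2529 uM


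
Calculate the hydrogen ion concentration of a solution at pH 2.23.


[H+] = 10^(-pH)
[H+] = 10^(-2.23)
[H+] = 0.0059 M

0.0059 M


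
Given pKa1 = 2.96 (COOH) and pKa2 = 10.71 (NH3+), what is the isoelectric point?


pI = (pKa1 + pKa2) / 2
pI = (2.96 + 10.71) / 2
pI = 6.835

6.835


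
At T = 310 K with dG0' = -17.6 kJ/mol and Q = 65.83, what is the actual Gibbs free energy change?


dG = dG0' + RT * ln(Q) / 1000
dG = -17.6 + 8.314 * 310 * ln(65.83) / 1000
dG = -6.8085 kJ/mol

-6.8085 kJ/mol


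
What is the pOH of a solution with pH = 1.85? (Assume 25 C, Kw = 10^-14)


pOH = 14 - pH
pOH = 14 - 1.85
pOH = 12.15

12.15


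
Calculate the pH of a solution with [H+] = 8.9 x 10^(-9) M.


pH = -log10([H+])
pH = -log10(8.9 x 10^(-9))
pH = 8.0506

8.0506


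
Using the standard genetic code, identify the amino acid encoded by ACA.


Standard genetic code lookup.
Codon ACA -> Thr

Thr


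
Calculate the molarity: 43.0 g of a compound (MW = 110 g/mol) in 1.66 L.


C = (mass / MW) / volume
C = (43.0 / 110) / 1.66
C = 0.2355 M

0.2355 M


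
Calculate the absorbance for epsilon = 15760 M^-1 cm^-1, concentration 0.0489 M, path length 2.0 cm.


A = epsilon * c * l
A = 15760 * 0.0489 * 2.0
A = 1541.328

1541.328


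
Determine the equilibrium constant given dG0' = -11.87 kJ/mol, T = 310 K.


Keq = exp(-dG0 * 1000 / (R * T))
Keq = exp(-(-11.87) * 1000 / (8.314 * 310))
Keq = 100.0353

100.0353


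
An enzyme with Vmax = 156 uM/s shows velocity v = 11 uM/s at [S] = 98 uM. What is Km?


Km = [S] * (Vmax - v) / v
Km = 98 * (156 - 11) / 11
Km = 1291.8182 uM

1291.8182 uM


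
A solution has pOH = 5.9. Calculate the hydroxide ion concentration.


[OH-] = 10^(-pOH)
[OH-] = 10^(-5.9)
[OH-] = 1.259e-06 M

1.259e-06 M


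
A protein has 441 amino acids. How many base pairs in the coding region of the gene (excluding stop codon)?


Each amino acid = 1 codon = 3 bp
bp = 441 * 3 = 1323 bp

1323 bp


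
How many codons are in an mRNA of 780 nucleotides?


codons = nucleotides / 3
codons = 780 / 3 = 260

260


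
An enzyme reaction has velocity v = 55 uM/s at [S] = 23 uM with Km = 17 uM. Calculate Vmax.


Vmax = v * (Km + [S]) / [S]
Vmax = 55 * (17 + 23) / 23
Vmax = 95.6522 uM/s

95.6522 uM/s


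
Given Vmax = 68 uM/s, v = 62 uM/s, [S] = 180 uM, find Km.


Km = [S] * (Vmax - v) / v
Km = 180 * (68 - 62) / 62
Km = 17.4194 uM

17.4194 uM


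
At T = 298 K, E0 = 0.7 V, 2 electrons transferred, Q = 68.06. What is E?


E = E0 - (RT/nF) * ln(Q)
E = 0.7 - (8.314 * 298 / (2 * 96485)) * ln(68.06)
E = 0.6458 V

0.6458 V


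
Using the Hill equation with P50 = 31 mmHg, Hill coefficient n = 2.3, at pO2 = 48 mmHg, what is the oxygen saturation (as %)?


Y = pO2^n / (P50^n + pO2^n)
Y = 48^2.3 / (31^2.3 + 48^2.3)
Y = 73.22%

73.22%


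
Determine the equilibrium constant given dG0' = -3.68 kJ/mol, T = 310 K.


Keq = exp(-dG0 * 1000 / (R * T))
Keq = exp(-(-3.68) * 1000 / (8.314 * 310))
Keq = 4.1696

4.1696


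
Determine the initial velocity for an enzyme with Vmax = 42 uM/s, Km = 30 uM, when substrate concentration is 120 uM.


v = Vmax * [S] / (Km + [S])
v = 42 * 120 / (30 + 120)
v = 33.6 uM/s

33.6 uM/s


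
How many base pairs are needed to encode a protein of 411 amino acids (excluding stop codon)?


Each amino acid = 1 codon = 3 bp
bp = 411 * 3 = 1233 bp

1233 bp


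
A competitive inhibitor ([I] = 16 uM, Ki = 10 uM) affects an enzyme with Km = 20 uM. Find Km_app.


Km_app = Km * (1 + [I]/Ki)
Km_app = 20 * (1 + 16/10)
Km_app = 52.0 uM

52.0 uM


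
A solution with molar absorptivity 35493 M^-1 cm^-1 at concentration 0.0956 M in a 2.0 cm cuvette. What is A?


A = epsilon * c * l
A = 35493 * 0.0956 * 2.0
A = 6786.2616

6786.2616


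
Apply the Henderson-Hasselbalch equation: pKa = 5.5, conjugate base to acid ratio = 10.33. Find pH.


pH = pKa + log10([A-]/[HA])
pH = 5.5 + log10(10.33)
pH = 6.5141

6.5141


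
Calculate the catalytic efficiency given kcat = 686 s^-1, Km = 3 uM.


Catalytic efficiency = kcat / Km
= 686 / 3
= 228.6667 uM^-1*s^-1

228.6667 uM^-1*s^-1


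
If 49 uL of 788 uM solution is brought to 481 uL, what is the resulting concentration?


C2 = C1 * V1 / V2
C2 = 788 * 49 / 481
C2 = 80.2744 uM

80.2744 uM


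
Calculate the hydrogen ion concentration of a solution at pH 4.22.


[H+] = 10^(-pH)
[H+] = 10^(-4.22)
[H+] = 6.026e-05 M

6.026e-05 M


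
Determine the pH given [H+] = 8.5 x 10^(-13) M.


pH = -log10([H+])
pH = -log10(8.5 x 10^(-13))
pH = 12.0706

12.0706


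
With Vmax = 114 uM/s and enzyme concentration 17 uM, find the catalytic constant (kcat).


kcat = Vmax / [E]t
kcat = 114 / 17
kcat = 6.7059 s^-1

6.7059 s^-1


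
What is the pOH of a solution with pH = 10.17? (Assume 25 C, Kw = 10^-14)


pOH = 14 - pH
pOH = 14 - 10.17
pOH = 3.83

3.83


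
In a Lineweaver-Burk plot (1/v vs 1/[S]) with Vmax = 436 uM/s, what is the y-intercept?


y-intercept = 1/Vmax
= 1/436
= 0.0023 s/uM

0.0023 s/uM


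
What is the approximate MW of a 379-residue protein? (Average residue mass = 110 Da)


MW = n_residues * 110 Da
MW = 379 * 110
MW = 41690 Da

41690 Da


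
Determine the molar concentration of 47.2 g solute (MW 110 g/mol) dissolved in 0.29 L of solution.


C = (mass / MW) / volume
C = (47.2 / 110) / 0.29
C = 1.4796 M

1.4796 M


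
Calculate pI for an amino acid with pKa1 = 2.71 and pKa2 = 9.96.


pI = (pKa1 + pKa2) / 2
pI = (2.71 + 9.96) / 2
pI = 6.335

6.335


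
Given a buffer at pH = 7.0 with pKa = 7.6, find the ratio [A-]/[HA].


[A-]/[HA] = 10^(pH - pKa)
= 10^(7.0 - 7.6)
= 0.2512

0.2512


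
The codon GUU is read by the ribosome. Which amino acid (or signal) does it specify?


Standard genetic code lookup.
Codon GUU -> Val

Val


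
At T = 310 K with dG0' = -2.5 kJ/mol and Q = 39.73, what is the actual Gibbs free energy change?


dG = dG0' + RT * ln(Q) / 1000
dG = -2.5 + 8.314 * 310 * ln(39.73) / 1000
dG = 6.99 kJ/mol

6.99 kJ/mol


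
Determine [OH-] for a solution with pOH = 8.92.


[OH-] = 10^(-pOH)
[OH-] = 10^(-8.92)
[OH-] = 1.202e-09 M

1.202e-09 M


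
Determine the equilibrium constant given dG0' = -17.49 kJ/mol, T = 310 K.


Keq = exp(-dG0 * 1000 / (R * T))
Keq = exp(-(-17.49) * 1000 / (8.314 * 310))
Keq = 885.4237

885.4237


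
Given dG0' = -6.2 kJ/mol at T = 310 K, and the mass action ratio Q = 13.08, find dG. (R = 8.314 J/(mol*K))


dG = dG0' + RT * ln(Q) / 1000
dG = -6.2 + 8.314 * 310 * ln(13.08) / 1000
dG = 0.4266 kJ/mol

0.4266 kJ/mol


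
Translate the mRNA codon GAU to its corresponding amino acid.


Standard genetic code lookup.
Codon GAU -> Asp

Asp


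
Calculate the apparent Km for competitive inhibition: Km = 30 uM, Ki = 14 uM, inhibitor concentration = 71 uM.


Km_app = Km * (1 + [I]/Ki)
Km_app = 30 * (1 + 71/14)
Km_app = 182.1429 uM

182.1429 uM


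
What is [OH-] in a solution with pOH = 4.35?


[OH-] = 10^(-pOH)
[OH-] = 10^(-4.35)
[OH-] = 4.467e-05 M

4.467e-05 M


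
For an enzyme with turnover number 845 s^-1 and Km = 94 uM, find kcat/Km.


Catalytic efficiency = kcat / Km
= 845 / 94
= 8.9894 uM^-1*s^-1

8.9894 uM^-1*s^-1


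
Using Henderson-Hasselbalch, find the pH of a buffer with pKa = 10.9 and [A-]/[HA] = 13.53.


pH = pKa + log10([A-]/[HA])
pH = 10.9 + log10(13.53)
pH = 12.0313

12.0313


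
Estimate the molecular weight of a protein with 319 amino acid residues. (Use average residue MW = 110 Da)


MW = n_residues * 110 Da
MW = 319 * 110
MW = 35090 Da

35090 Da


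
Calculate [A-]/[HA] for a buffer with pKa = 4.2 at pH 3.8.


[A-]/[HA] = 10^(pH - pKa)
= 10^(3.8 - 4.2)
= 0.3981

0.3981


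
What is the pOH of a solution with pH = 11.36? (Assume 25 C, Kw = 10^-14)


pOH = 14 - pH
pOH = 14 - 11.36
pOH = 2.64

2.64


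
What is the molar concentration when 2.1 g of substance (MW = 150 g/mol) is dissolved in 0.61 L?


C = (mass / MW) / volume
C = (2.1 / 150) / 0.61
C = 0.023 M

0.023 M


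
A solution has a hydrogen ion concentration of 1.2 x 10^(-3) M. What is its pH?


pH = -log10([H+])
pH = -log10(1.2 x 10^(-3))
pH = 2.9208

2.9208


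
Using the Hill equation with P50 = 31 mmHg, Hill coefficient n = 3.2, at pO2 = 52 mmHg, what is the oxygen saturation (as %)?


Y = pO2^n / (P50^n + pO2^n)
Y = 52^3.2 / (31^3.2 + 52^3.2)
Y = 83.96%

83.96%


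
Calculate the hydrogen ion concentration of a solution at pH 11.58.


[H+] = 10^(-pH)
[H+] = 10^(-11.58)
[H+] = 2.630e-12 M

2.630e-12 M


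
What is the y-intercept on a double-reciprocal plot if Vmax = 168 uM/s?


y-intercept = 1/Vmax
= 1/168
= 0.006 s/uM

0.006 s/uM


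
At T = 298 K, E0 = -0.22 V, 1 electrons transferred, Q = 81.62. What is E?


E = E0 - (RT/nF) * ln(Q)
E = -0.22 - (8.314 * 298 / (1 * 96485)) * ln(81.62)
E = -0.333 V

-0.333 V


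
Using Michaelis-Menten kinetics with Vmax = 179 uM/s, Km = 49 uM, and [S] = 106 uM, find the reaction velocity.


v = Vmax * [S] / (Km + [S])
v = 179 * 106 / (49 + 106)
v = 122.4129 uM/s

122.4129 uM/s


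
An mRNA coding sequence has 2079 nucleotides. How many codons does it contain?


codons = nucleotides / 3
codons = 2079 / 3 = 693

693


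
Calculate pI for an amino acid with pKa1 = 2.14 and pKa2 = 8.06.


pI = (pKa1 + pKa2) / 2
pI = (2.14 + 8.06) / 2
pI = 5.1

5.1


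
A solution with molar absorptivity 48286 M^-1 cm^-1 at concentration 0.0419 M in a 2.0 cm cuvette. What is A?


A = epsilon * c * l
A = 48286 * 0.0419 * 2.0
A = 4046.3668

4046.3668


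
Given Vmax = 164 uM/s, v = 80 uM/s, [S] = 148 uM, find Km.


Km = [S] * (Vmax - v) / v
Km = 148 * (164 - 80) / 80
Km = 155.4 uM

155.4 uM


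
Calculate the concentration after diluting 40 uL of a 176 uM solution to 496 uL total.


C2 = C1 * V1 / V2
C2 = 176 * 40 / 496
C2 = 14.1935 uM

14.1935 uM


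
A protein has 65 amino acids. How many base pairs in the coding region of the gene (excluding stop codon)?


Each amino acid = 1 codon = 3 bp
bp = 65 * 3 = 195 bp

195 bp


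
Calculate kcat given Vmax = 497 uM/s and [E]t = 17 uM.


kcat = Vmax / [E]t
kcat = 497 / 17
kcat = 29.2353 s^-1

29.2353 s^-1


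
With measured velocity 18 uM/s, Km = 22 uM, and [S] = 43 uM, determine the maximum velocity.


Vmax = v * (Km + [S]) / [S]
Vmax = 18 * (22 + 43) / 43
Vmax = 27.2093 uM/s

27.2093 uM/s


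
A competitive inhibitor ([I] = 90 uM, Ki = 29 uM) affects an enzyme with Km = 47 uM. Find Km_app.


Km_app = Km * (1 + [I]/Ki)
Km_app = 47 * (1 + 90/29)
Km_app = 192.8621 uM

192.8621 uM


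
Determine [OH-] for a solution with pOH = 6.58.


[OH-] = 10^(-pOH)
[OH-] = 10^(-6.58)
[OH-] = 2.630e-07 M

2.630e-07 M


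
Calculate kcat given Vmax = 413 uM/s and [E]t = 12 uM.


kcat = Vmax / [E]t
kcat = 413 / 12
kcat = 34.4167 s^-1

34.4167 s^-1


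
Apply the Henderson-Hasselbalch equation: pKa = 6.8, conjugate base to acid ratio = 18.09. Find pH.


pH = pKa + log10([A-]/[HA])
pH = 6.8 + log10(18.09)
pH = 8.0574

8.0574


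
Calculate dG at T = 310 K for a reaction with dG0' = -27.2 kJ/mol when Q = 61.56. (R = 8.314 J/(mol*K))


dG = dG0' + RT * ln(Q) / 1000
dG = -27.2 + 8.314 * 310 * ln(61.56) / 1000
dG = -16.5813 kJ/mol

-16.5813 kJ/mol


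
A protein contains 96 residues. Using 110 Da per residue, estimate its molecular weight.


MW = n_residues * 110 Da
MW = 96 * 110
MW = 10560 Da

10560 Da


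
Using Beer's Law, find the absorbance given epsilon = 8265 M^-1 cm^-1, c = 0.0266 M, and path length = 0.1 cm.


A = epsilon * c * l
A = 8265 * 0.0266 * 0.1
A = 21.9849

21.9849


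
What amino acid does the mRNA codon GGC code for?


Standard genetic code lookup.
Codon GGC -> Gly

Gly


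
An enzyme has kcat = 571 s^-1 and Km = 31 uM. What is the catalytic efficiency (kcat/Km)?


Catalytic efficiency = kcat / Km
= 571 / 31
= 18.4194 uM^-1*s^-1

18.4194 uM^-1*s^-1


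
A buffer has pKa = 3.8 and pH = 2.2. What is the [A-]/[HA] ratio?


[A-]/[HA] = 10^(pH - pKa)
= 10^(2.2 - 3.8)
= 0.0251

0.0251


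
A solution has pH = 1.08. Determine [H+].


[H+] = 10^(-pH)
[H+] = 10^(-1.08)
[H+] = 0.0832 M

0.0832 M


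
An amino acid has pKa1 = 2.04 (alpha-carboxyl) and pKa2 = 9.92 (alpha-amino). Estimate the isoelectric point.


pI = (pKa1 + pKa2) / 2
pI = (2.04 + 9.92) / 2
pI = 5.98

5.98


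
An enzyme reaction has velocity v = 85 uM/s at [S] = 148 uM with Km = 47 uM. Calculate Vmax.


Vmax = v * (Km + [S]) / [S]
Vmax = 85 * (47 + 148) / 148
Vmax = 111.9932 uM/s

111.9932 uM/s


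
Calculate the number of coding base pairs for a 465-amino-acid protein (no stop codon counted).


Each amino acid = 1 codon = 3 bp
bp = 465 * 3 = 1395 bp

1395 bp


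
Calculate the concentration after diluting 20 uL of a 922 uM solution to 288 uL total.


C2 = C1 * V1 / V2
C2 = 922 * 20 / 288
C2 = 64.0278 uM

64.0278 uM


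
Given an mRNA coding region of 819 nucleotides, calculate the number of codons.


codons = nucleotides / 3
codons = 819 / 3 = 273

273


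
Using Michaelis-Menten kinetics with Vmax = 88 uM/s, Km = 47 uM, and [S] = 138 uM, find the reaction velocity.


v = Vmax * [S] / (Km + [S])
v = 88 * 138 / (47 + 138)
v = 65.6432 uM/s

65.6432 uM/s


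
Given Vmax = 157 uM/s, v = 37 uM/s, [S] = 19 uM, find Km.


Km = [S] * (Vmax - v) / v
Km = 19 * (157 - 37) / 37
Km = 61.6216 uM

61.6216 uM


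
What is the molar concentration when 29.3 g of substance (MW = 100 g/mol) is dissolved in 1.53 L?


C = (mass / MW) / volume
C = (29.3 / 100) / 1.53
C = 0.1915 M

0.1915 M


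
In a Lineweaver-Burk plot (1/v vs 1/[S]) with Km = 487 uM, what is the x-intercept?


x-intercept = -1/Km
= -1/487
= -0.0021 1/uM

-0.0021 1/uM


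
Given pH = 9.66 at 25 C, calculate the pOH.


pOH = 14 - pH
pOH = 14 - 9.66
pOH = 4.34

4.34


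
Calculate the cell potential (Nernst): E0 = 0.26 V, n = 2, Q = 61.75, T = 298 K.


E = E0 - (RT/nF) * ln(Q)
E = 0.26 - (8.314 * 298 / (2 * 96485)) * ln(61.75)
E = 0.2071 V

0.2071 V


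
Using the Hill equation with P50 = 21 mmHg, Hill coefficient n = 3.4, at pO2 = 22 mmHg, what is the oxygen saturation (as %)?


Y = pO2^n / (P50^n + pO2^n)
Y = 22^3.4 / (21^3.4 + 22^3.4)
Y = 53.95%

53.95%


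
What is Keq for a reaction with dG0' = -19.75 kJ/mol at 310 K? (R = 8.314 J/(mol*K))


Keq = exp(-dG0 * 1000 / (R * T))
Keq = exp(-(-19.75) * 1000 / (8.314 * 310))
Keq = 2128.0031

2128.0031


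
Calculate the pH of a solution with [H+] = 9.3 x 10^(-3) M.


pH = -log10([H+])
pH = -log10(9.3 x 10^(-3))
pH = 2.0315

2.0315


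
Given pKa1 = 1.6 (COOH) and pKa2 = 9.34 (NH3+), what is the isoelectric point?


pI = (pKa1 + pKa2) / 2
pI = (1.6 + 9.34) / 2
pI = 5.47

5.47


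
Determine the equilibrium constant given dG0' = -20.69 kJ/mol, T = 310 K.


Keq = exp(-dG0 * 1000 / (R * T))
Keq = exp(-(-20.69) * 1000 / (8.314 * 310))
Keq = 3064.5512

3064.5512


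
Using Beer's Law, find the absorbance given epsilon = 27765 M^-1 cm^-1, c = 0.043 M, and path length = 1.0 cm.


A = epsilon * c * l
A = 27765 * 0.043 * 1.0
A = 1193.895

1193.895


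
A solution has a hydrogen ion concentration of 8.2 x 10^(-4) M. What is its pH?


pH = -log10([H+])
pH = -log10(8.2 x 10^(-4))
pH = 3.0862

3.0862


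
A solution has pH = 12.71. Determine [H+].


[H+] = 10^(-pH)
[H+] = 10^(-12.71)
[H+] = 1.950e-13 M

1.950e-13 M


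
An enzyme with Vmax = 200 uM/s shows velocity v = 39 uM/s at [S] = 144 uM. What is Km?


Km = [S] * (Vmax - v) / v
Km = 144 * (200 - 39) / 39
Km = 594.4615 uM

594.4615 uM


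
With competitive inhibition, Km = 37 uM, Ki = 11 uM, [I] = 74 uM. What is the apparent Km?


Km_app = Km * (1 + [I]/Ki)
Km_app = 37 * (1 + 74/11)
Km_app = 285.9091 uM

285.9091 uM


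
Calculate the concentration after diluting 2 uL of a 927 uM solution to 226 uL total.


C2 = C1 * V1 / V2
C2 = 927 * 2 / 226
C2 = 8.2035 uM

8.2035 uM


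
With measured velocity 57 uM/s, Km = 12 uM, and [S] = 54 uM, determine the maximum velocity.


Vmax = v * (Km + [S]) / [S]
Vmax = 57 * (12 + 54) / 54
Vmax = 69.6667 uM/s

69.6667 uM/s


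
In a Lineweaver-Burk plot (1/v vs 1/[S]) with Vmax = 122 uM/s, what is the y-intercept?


y-intercept = 1/Vmax
= 1/122
= 0.0082 s/uM

0.0082 s/uM


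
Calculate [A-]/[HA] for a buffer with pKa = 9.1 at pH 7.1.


[A-]/[HA] = 10^(pH - pKa)
= 10^(7.1 - 9.1)
= 0.01

0.01


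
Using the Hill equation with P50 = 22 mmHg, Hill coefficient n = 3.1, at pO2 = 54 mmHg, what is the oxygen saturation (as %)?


Y = pO2^n / (P50^n + pO2^n)
Y = 54^3.1 / (22^3.1 + 54^3.1)
Y = 94.18%

94.18%


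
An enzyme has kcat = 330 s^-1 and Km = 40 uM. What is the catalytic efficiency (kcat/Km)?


Catalytic efficiency = kcat / Km
= 330 / 40
= 8.25 uM^-1*s^-1

8.25 uM^-1*s^-1


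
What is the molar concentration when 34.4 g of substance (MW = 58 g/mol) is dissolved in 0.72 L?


C = (mass / MW) / volume
C = (34.4 / 58) / 0.72
C = 0.8238 M

0.8238 M


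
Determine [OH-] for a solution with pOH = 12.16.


[OH-] = 10^(-pOH)
[OH-] = 10^(-12.16)
[OH-] = 6.918e-13 M

6.918e-13 M


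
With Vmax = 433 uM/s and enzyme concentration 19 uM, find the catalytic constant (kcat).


kcat = Vmax / [E]t
kcat = 433 / 19
kcat = 22.7895 s^-1

22.7895 s^-1


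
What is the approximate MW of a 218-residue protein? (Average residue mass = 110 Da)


MW = n_residues * 110 Da
MW = 218 * 110
MW = 23980 Da

23980 Da


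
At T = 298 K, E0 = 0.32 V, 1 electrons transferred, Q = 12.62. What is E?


E = E0 - (RT/nF) * ln(Q)
E = 0.32 - (8.314 * 298 / (1 * 96485)) * ln(12.62)
E = 0.2549 V

0.2549 V


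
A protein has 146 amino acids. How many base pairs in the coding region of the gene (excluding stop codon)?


Each amino acid = 1 codon = 3 bp
bp = 146 * 3 = 438 bp

438 bp


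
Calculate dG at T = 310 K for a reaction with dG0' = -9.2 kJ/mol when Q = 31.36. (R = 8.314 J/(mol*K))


dG = dG0' + RT * ln(Q) / 1000
dG = -9.2 + 8.314 * 310 * ln(31.36) / 1000
dG = -0.3197 kJ/mol

-0.3197 kJ/mol


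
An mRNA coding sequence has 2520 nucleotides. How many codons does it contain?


codons = nucleotides / 3
codons = 2520 / 3 = 840

840


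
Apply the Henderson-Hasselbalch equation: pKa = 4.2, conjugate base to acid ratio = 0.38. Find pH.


pH = pKa + log10([A-]/[HA])
pH = 4.2 + log10(0.38)
pH = 3.7798

3.7798


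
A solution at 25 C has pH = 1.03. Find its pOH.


pOH = 14 - pH
pOH = 14 - 1.03
pOH = 12.97

12.97


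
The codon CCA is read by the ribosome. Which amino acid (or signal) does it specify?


Standard genetic code lookup.
Codon CCA -> Pro

Pro


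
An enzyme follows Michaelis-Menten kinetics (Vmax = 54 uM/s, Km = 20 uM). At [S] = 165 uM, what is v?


v = Vmax * [S] / (Km + [S])
v = 54 * 165 / (20 + 165)
v = 48.1622 uM/s

48.1622 uM/s


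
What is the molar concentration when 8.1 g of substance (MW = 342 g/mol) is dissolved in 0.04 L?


C = (mass / MW) / volume
C = (8.1 / 342) / 0.04
C = 0.5921 M

0.5921 M


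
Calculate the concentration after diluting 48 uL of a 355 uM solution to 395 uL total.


C2 = C1 * V1 / V2
C2 = 355 * 48 / 395
C2 = 43.1392 uM

43.1392 uM


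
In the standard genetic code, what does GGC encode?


Standard genetic code lookup.
Codon GGC -> Gly

Gly


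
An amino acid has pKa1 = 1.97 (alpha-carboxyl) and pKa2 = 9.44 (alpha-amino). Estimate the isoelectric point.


pI = (pKa1 + pKa2) / 2
pI = (1.97 + 9.44) / 2
pI = 5.705

5.705


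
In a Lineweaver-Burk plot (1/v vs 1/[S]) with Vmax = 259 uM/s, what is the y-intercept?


y-intercept = 1/Vmax
= 1/259
= 0.0039 s/uM

0.0039 s/uM


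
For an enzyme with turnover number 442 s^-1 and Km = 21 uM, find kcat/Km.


Catalytic efficiency = kcat / Km
= 442 / 21
= 21.0476 uM^-1*s^-1

21.0476 uM^-1*s^-1


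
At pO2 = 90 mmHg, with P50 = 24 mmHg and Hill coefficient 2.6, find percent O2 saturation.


Y = pO2^n / (P50^n + pO2^n)
Y = 90^2.6 / (24^2.6 + 90^2.6)
Y = 96.88%

96.88%


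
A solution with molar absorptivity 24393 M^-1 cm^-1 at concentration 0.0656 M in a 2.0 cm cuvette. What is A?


A = epsilon * c * l
A = 24393 * 0.0656 * 2.0
A = 3200.3616

3200.3616


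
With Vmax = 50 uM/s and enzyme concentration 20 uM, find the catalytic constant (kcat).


kcat = Vmax / [E]t
kcat = 50 / 20
kcat = 2.5 s^-1

2.5 s^-1


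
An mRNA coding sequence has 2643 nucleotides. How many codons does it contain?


codons = nucleotides / 3
codons = 2643 / 3 = 881

881


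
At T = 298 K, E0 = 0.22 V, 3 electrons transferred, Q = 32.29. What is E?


E = E0 - (RT/nF) * ln(Q)
E = 0.22 - (8.314 * 298 / (3 * 96485)) * ln(32.29)
E = 0.1903 V

0.1903 V


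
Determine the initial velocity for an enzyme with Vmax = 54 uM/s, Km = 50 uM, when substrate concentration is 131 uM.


v = Vmax * [S] / (Km + [S])
v = 54 * 131 / (50 + 131)
v = 39.0829 uM/s

39.0829 uM/s


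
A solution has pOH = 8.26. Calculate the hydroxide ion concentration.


[OH-] = 10^(-pOH)
[OH-] = 10^(-8.26)
[OH-] = 5.495e-09 M

5.495e-09 M


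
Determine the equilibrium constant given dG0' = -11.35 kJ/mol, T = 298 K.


Keq = exp(-dG0 * 1000 / (R * T))
Keq = exp(-(-11.35) * 1000 / (8.314 * 298))
Keq = 97.6215

97.6215


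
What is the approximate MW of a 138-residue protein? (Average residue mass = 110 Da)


MW = n_residues * 110 Da
MW = 138 * 110
MW = 15180 Da

15180 Da


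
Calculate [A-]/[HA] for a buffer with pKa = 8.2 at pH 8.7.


[A-]/[HA] = 10^(pH - pKa)
= 10^(8.7 - 8.2)
= 3.1623

3.1623


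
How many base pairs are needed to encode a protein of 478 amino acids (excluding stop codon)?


Each amino acid = 1 codon = 3 bp
bp = 478 * 3 = 1434 bp

1434 bp


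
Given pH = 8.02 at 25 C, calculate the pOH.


pOH = 14 - pH
pOH = 14 - 8.02
pOH = 5.98

5.98


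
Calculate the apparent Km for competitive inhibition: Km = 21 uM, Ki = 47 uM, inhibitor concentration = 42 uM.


Km_app = Km * (1 + [I]/Ki)
Km_app = 21 * (1 + 42/47)
Km_app = 39.766 uM

39.766 uM


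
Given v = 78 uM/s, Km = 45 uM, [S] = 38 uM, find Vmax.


Vmax = v * (Km + [S]) / [S]
Vmax = 78 * (45 + 38) / 38
Vmax = 170.3684 uM/s

170.3684 uM/s


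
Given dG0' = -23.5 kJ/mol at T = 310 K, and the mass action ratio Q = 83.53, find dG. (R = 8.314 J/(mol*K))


dG = dG0' + RT * ln(Q) / 1000
dG = -23.5 + 8.314 * 310 * ln(83.53) / 1000
dG = -12.0947 kJ/mol

-12.0947 kJ/mol


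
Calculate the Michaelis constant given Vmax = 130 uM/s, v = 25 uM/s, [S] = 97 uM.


Km = [S] * (Vmax - v) / v
Km = 97 * (130 - 25) / 25
Km = 407.4 uM

407.4 uM


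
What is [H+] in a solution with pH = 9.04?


[H+] = 10^(-pH)
[H+] = 10^(-9.04)
[H+] = 9.120e-10 M

9.120e-10 M


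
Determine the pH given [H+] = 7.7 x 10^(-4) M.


pH = -log10([H+])
pH = -log10(7.7 x 10^(-4))
pH = 3.1135

3.1135


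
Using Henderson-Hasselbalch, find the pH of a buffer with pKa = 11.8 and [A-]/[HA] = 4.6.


pH = pKa + log10([A-]/[HA])
pH = 11.8 + log10(4.6)
pH = 12.4628

12.4628


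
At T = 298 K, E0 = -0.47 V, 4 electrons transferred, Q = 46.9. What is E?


E = E0 - (RT/nF) * ln(Q)
E = -0.47 - (8.314 * 298 / (4 * 96485)) * ln(46.9)
E = -0.4947 V

-0.4947 V


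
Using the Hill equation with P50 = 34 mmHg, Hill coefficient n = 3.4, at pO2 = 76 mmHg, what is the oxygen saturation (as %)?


Y = pO2^n / (P50^n + pO2^n)
Y = 76^3.4 / (34^3.4 + 76^3.4)
Y = 93.91%

93.91%


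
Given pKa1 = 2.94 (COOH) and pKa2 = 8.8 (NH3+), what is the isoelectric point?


pI = (pKa1 + pKa2) / 2
pI = (2.94 + 8.8) / 2
pI = 5.87

5.87


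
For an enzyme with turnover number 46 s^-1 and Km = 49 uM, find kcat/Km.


Catalytic efficiency = kcat / Km
= 46 / 49
= 0.9388 uM^-1*s^-1

0.9388 uM^-1*s^-1


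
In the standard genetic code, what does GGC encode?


Standard genetic code lookup.
Codon GGC -> Gly

Gly


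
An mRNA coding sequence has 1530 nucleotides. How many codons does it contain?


codons = nucleotides / 3
codons = 1530 / 3 = 510

510


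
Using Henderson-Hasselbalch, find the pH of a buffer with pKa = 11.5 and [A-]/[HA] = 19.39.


pH = pKa + log10([A-]/[HA])
pH = 11.5 + log10(19.39)
pH = 12.7876

12.7876


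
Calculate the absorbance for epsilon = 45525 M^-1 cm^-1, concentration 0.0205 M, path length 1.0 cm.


A = epsilon * c * l
A = 45525 * 0.0205 * 1.0
A = 933.2625

933.2625


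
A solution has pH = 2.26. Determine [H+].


[H+] = 10^(-pH)
[H+] = 10^(-2.26)
[H+] = 0.0055 M

0.0055 M


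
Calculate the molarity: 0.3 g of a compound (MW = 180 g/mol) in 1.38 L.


C = (mass / MW) / volume
C = (0.3 / 180) / 1.38
C = 0.0012 M

0.0012 M


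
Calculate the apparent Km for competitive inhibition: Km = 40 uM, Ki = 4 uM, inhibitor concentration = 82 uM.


Km_app = Km * (1 + [I]/Ki)
Km_app = 40 * (1 + 82/4)
Km_app = 860.0 uM

860.0 uM


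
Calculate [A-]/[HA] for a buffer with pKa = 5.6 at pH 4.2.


[A-]/[HA] = 10^(pH - pKa)
= 10^(4.2 - 5.6)
= 0.0398

0.0398


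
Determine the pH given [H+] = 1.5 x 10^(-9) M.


pH = -log10([H+])
pH = -log10(1.5 x 10^(-9))
pH = 8.8239

8.8239


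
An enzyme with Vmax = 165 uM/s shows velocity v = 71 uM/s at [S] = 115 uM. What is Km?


Km = [S] * (Vmax - v) / v
Km = 115 * (165 - 71) / 71
Km = 152.2535 uM

152.2535 uM


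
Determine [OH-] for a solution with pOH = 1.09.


[OH-] = 10^(-pOH)
[OH-] = 10^(-1.09)
[OH-] = 0.0813 M

0.0813 M


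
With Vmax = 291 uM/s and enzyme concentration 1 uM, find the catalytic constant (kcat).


kcat = Vmax / [E]t
kcat = 291 / 1
kcat = 291.0 s^-1

291.0 s^-1


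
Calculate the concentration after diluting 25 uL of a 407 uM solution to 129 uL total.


C2 = C1 * V1 / V2
C2 = 407 * 25 / 129
C2 = 78.876 uM

78.876 uM


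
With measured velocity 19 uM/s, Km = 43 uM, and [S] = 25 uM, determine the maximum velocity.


Vmax = v * (Km + [S]) / [S]
Vmax = 19 * (43 + 25) / 25
Vmax = 51.68 uM/s

51.68 uM/s


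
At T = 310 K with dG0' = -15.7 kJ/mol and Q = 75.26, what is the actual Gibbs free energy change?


dG = dG0' + RT * ln(Q) / 1000
dG = -15.7 + 8.314 * 310 * ln(75.26) / 1000
dG = -4.5634 kJ/mol

-4.5634 kJ/mol


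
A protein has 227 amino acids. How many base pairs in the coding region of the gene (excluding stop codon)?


Each amino acid = 1 codon = 3 bp
bp = 227 * 3 = 681 bp

681 bp


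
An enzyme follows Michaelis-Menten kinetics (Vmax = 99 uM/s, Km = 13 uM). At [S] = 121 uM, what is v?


v = Vmax * [S] / (Km + [S])
v = 99 * 121 / (13 + 121)
v = 89.3955 uM/s

89.3955 uM/s


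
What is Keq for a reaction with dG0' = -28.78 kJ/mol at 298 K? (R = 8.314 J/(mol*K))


Keq = exp(-dG0 * 1000 / (R * T))
Keq = exp(-(-28.78) * 1000 / (8.314 * 298))
Keq = 110880.8361

110880.8361


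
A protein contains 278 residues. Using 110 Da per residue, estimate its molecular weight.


MW = n_residues * 110 Da
MW = 278 * 110
MW = 30580 Da

30580 Da


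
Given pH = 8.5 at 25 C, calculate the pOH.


pOH = 14 - pH
pOH = 14 - 8.5
pOH = 5.5

5.5


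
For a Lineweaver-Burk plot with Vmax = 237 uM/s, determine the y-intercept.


y-intercept = 1/Vmax
= 1/237
= 0.0042 s/uM

0.0042 s/uM


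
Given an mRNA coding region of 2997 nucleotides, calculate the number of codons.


codons = nucleotides / 3
codons = 2997 / 3 = 999

999


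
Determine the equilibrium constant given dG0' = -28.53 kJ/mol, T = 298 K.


Keq = exp(-dG0 * 1000 / (R * T))
Keq = exp(-(-28.53) * 1000 / (8.314 * 298))
Keq = 100238.3485

100238.3485


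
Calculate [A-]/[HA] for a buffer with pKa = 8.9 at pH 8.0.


[A-]/[HA] = 10^(pH - pKa)
= 10^(8.0 - 8.9)
= 0.1259

0.1259


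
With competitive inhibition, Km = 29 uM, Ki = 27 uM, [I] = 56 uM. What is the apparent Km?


Km_app = Km * (1 + [I]/Ki)
Km_app = 29 * (1 + 56/27)
Km_app = 89.1481 uM

89.1481 uM


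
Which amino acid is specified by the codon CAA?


Standard genetic code lookup.
Codon CAA -> Gln

Gln


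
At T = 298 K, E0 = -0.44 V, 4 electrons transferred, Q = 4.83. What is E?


E = E0 - (RT/nF) * ln(Q)
E = -0.44 - (8.314 * 298 / (4 * 96485)) * ln(4.83)
E = -0.4501 V

-0.4501 V


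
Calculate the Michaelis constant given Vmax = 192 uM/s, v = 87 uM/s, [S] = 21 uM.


Km = [S] * (Vmax - v) / v
Km = 21 * (192 - 87) / 87
Km = 25.3448 uM

25.3448 uM


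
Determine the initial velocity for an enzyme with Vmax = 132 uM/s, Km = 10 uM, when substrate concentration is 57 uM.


v = Vmax * [S] / (Km + [S])
v = 132 * 57 / (10 + 57)
v = 112.2985 uM/s

112.2985 uM/s


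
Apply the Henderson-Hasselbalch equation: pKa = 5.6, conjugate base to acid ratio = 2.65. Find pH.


pH = pKa + log10([A-]/[HA])
pH = 5.6 + log10(2.65)
pH = 6.0232

6.0232


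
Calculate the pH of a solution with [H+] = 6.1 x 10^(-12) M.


pH = -log10([H+])
pH = -log10(6.1 x 10^(-12))
pH = 11.2147

11.2147


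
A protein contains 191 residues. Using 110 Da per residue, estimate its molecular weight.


MW = n_residues * 110 Da
MW = 191 * 110
MW = 21010 Da

21010 Da


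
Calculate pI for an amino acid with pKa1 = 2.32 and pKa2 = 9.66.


pI = (pKa1 + pKa2) / 2
pI = (2.32 + 9.66) / 2
pI = 5.99

5.99


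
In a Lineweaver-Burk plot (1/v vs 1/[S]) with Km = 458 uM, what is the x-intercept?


x-intercept = -1/Km
= -1/458
= -0.0022 1/uM

-0.0022 1/uM


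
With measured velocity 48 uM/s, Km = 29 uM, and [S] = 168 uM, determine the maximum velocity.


Vmax = v * (Km + [S]) / [S]
Vmax = 48 * (29 + 168) / 168
Vmax = 56.2857 uM/s

56.2857 uM/s


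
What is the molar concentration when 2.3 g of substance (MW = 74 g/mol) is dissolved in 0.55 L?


C = (mass / MW) / volume
C = (2.3 / 74) / 0.55
C = 0.0565 M

0.0565 M


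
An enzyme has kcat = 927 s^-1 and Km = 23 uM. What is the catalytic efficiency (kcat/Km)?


Catalytic efficiency = kcat / Km
= 927 / 23
= 40.3043 uM^-1*s^-1

40.3043 uM^-1*s^-1


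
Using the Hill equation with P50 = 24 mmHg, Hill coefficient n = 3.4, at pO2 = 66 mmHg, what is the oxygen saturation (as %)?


Y = pO2^n / (P50^n + pO2^n)
Y = 66^3.4 / (24^3.4 + 66^3.4)
Y = 96.89%

96.89%


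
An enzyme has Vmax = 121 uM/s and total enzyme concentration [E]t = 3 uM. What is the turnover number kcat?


kcat = Vmax / [E]t
kcat = 121 / 3
kcat = 40.3333 s^-1

40.3333 s^-1


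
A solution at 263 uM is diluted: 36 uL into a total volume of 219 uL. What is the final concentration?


C2 = C1 * V1 / V2
C2 = 263 * 36 / 219
C2 = 43.2329 uM

43.2329 uM


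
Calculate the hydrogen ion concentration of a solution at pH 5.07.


[H+] = 10^(-pH)
[H+] = 10^(-5.07)
[H+] = 8.511e-06 M

8.511e-06 M


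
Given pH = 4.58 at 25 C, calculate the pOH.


pOH = 14 - pH
pOH = 14 - 4.58
pOH = 9.42

9.42


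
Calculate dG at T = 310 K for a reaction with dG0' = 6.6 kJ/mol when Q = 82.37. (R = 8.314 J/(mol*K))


dG = dG0' + RT * ln(Q) / 1000
dG = 6.6 + 8.314 * 310 * ln(82.37) / 1000
dG = 17.9692 kJ/mol

17.9692 kJ/mol


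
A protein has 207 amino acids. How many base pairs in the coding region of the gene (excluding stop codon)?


Each amino acid = 1 codon = 3 bp
bp = 207 * 3 = 621 bp

621 bp


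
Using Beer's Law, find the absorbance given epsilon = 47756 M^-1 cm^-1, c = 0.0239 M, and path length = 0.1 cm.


A = epsilon * c * l
A = 47756 * 0.0239 * 0.1
A = 114.1368

114.1368


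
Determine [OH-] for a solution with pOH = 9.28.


[OH-] = 10^(-pOH)
[OH-] = 10^(-9.28)
[OH-] = 5.248e-10 M

5.248e-10 M


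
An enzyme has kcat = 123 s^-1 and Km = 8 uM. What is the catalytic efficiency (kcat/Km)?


Catalytic efficiency = kcat / Km
= 123 / 8
= 15.375 uM^-1*s^-1

15.375 uM^-1*s^-1


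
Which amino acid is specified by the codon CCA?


Standard genetic code lookup.
Codon CCA -> Pro

Pro


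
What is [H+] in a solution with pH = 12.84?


[H+] = 10^(-pH)
[H+] = 10^(-12.84)
[H+] = 1.445e-13 M

1.445e-13 M


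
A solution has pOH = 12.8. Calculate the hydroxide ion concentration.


[OH-] = 10^(-pOH)
[OH-] = 10^(-12.8)
[OH-] = 1.585e-13 M

1.585e-13 M


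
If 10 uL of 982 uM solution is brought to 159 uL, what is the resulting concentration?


C2 = C1 * V1 / V2
C2 = 982 * 10 / 159
C2 = 61.761 uM

61.761 uM


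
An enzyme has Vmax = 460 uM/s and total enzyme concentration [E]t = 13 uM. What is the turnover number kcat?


kcat = Vmax / [E]t
kcat = 460 / 13
kcat = 35.3846 s^-1

35.3846 s^-1


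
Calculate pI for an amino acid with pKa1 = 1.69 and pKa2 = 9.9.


pI = (pKa1 + pKa2) / 2
pI = (1.69 + 9.9) / 2
pI = 5.795

5.795


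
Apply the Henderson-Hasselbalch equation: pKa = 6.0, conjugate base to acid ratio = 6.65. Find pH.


pH = pKa + log10([A-]/[HA])
pH = 6.0 + log10(6.65)
pH = 6.8228

6.8228


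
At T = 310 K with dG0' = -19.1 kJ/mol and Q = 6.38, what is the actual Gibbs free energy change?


dG = dG0' + RT * ln(Q) / 1000
dG = -19.1 + 8.314 * 310 * ln(6.38) / 1000
dG = -14.3238 kJ/mol

-14.3238 kJ/mol


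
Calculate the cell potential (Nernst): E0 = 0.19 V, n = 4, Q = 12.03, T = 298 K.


E = E0 - (RT/nF) * ln(Q)
E = 0.19 - (8.314 * 298 / (4 * 96485)) * ln(12.03)
E = 0.174 V

0.174 V


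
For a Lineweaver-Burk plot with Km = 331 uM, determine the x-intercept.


x-intercept = -1/Km
= -1/331
= -0.003 1/uM

-0.003 1/uM


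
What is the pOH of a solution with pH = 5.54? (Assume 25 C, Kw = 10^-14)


pOH = 14 - pH
pOH = 14 - 5.54
pOH = 8.46

8.46


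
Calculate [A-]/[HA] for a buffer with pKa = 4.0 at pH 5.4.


[A-]/[HA] = 10^(pH - pKa)
= 10^(5.4 - 4.0)
= 25.1189

25.1189


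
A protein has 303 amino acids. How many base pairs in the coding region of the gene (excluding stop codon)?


Each amino acid = 1 codon = 3 bp
bp = 303 * 3 = 909 bp

909 bp


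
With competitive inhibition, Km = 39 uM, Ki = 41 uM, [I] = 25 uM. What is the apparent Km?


Km_app = Km * (1 + [I]/Ki)
Km_app = 39 * (1 + 25/41)
Km_app = 62.7805 uM

62.7805 uM


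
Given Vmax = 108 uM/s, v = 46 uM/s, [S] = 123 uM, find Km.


Km = [S] * (Vmax - v) / v
Km = 123 * (108 - 46) / 46
Km = 165.7826 uM

165.7826 uM


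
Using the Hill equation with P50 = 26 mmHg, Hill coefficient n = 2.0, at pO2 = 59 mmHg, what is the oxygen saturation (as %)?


Y = pO2^n / (P50^n + pO2^n)
Y = 59^2.0 / (26^2.0 + 59^2.0)
Y = 83.74%

83.74%


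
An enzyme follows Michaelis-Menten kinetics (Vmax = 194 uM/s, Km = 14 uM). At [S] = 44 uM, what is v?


v = Vmax * [S] / (Km + [S])
v = 194 * 44 / (14 + 44)
v = 147.1724 uM/s

147.1724 uM/s


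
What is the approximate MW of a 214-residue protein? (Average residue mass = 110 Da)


MW = n_residues * 110 Da
MW = 214 * 110
MW = 23540 Da

23540 Da


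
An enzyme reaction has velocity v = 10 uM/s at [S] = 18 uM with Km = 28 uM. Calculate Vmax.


Vmax = v * (Km + [S]) / [S]
Vmax = 10 * (28 + 18) / 18
Vmax = 25.5556 uM/s

25.5556 uM/s


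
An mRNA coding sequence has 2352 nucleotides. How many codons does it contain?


codons = nucleotides / 3
codons = 2352 / 3 = 784

784


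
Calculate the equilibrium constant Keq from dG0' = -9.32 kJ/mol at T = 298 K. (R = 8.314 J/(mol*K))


Keq = exp(-dG0 * 1000 / (R * T))
Keq = exp(-(-9.32) * 1000 / (8.314 * 298))
Keq = 43.0235

43.0235


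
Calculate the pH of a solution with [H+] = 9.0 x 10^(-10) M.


pH = -log10([H+])
pH = -log10(9.0 x 10^(-10))
pH = 9.0458

9.0458


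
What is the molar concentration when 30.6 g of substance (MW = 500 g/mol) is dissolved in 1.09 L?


C = (mass / MW) / volume
C = (30.6 / 500) / 1.09
C = 0.0561 M

0.0561 M


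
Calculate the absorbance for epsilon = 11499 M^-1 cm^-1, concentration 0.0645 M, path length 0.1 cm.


A = epsilon * c * l
A = 11499 * 0.0645 * 0.1
A = 74.1686

74.1686


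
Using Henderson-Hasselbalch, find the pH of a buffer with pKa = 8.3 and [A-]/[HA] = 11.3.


pH = pKa + log10([A-]/[HA])
pH = 8.3 + log10(11.3)
pH = 9.3531

9.3531


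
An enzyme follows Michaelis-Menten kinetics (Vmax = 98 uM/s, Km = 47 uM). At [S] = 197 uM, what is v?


v = Vmax * [S] / (Km + [S])
v = 98 * 197 / (47 + 197)
v = 79.123 uM/s

79.123 uM/s


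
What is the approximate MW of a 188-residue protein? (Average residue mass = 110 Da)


MW = n_residues * 110 Da
MW = 188 * 110
MW = 20680 Da

20680 Da


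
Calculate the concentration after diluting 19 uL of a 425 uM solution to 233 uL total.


C2 = C1 * V1 / V2
C2 = 425 * 19 / 233
C2 = 34.6567 uM

34.6567 uM


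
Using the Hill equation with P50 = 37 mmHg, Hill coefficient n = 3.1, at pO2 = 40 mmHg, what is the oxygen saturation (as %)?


Y = pO2^n / (P50^n + pO2^n)
Y = 40^3.1 / (37^3.1 + 40^3.1)
Y = 56.01%

56.01%
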